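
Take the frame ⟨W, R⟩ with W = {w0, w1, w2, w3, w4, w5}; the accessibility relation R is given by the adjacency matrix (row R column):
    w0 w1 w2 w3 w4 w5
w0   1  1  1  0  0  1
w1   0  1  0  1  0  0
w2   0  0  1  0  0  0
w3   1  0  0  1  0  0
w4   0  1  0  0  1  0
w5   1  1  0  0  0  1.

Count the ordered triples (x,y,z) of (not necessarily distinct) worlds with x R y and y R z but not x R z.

Enumerating: (w0,w1,w3), (w1,w3,w0), (w3,w0,w1), (w3,w0,w2), (w3,w0,w5), (w4,w1,w3), (w5,w0,w2), (w5,w1,w3).

8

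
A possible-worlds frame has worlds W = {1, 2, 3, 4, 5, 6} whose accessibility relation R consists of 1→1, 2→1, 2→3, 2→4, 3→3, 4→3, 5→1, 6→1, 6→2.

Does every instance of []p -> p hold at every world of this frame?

No

By correspondence theory, T is valid on a frame iff R is reflexive.
Reflexive: no — 2 is not related to itself.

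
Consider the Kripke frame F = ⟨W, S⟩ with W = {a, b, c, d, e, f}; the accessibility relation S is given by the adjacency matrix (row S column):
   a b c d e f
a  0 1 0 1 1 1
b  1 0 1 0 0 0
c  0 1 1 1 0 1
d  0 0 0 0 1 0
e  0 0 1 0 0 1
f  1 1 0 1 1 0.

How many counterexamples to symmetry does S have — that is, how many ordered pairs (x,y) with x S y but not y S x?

8

Enumerating: (a,d), (a,e), (c,d), (c,f), (d,e), (e,c), (f,b), (f,d).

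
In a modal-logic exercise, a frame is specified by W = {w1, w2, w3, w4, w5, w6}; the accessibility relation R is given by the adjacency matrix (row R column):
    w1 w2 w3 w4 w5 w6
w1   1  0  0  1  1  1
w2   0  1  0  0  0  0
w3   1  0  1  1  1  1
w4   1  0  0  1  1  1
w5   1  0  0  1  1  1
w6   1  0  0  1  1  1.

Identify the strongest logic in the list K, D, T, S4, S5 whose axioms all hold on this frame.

S4

Serial (axiom D): yes — every world has a successor (e.g. w1 R w1).
Reflexive (axiom T): yes — every world is R-related to itself.
Transitive (axiom 4): yes — every two-step R-path is closed by a direct edge.
Euclidean (axiom 5): no — w3 R w1 and w3 R w3, but not w1 R w3.
So F validates K, D, T, S4; S5 would additionally require R to be Euclidean. The strongest is S4.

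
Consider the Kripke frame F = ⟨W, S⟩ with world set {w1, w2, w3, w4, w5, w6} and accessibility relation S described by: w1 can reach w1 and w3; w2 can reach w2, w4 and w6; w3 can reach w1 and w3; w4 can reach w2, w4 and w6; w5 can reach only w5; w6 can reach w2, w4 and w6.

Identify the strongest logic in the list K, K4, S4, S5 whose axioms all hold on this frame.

S5

Transitive (axiom 4): yes — every two-step S-path is closed by a direct edge.
Reflexive (axiom T): yes — every world is S-related to itself.
Euclidean (axiom 5): yes — any two successors of a common world are S-related.
So F validates K, K4, S4, S5. The strongest is S5.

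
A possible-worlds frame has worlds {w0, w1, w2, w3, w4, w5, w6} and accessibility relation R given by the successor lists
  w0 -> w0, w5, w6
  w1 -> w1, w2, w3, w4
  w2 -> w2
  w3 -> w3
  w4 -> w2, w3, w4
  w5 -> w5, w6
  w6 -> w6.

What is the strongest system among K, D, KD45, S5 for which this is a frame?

D

Serial (axiom D): yes — every world has a successor (e.g. w0 R w0).
Euclidean (axiom 5): no — w0 R w6 and w0 R w5, but not w6 R w5.
Transitive (axiom 4): yes — every two-step R-path is closed by a direct edge.
Reflexive (axiom T): yes — every world is R-related to itself.
So F validates K, D; KD45 would additionally require R to be Euclidean. The strongest is D.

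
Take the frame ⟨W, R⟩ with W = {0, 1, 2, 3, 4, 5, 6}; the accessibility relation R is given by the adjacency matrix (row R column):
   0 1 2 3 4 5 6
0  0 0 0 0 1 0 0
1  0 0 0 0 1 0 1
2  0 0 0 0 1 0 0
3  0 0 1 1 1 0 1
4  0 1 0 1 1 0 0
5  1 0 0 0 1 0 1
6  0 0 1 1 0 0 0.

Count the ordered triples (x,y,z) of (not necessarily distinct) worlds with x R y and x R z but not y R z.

22

Enumerating: (1,4,6), (1,6,4), (1,6,6), (3,2,2), (3,2,3), (3,2,6), (3,4,2), (3,4,6), (3,6,4), (3,6,6), (4,1,1), (4,1,3), … and 10 more.
Total: 22.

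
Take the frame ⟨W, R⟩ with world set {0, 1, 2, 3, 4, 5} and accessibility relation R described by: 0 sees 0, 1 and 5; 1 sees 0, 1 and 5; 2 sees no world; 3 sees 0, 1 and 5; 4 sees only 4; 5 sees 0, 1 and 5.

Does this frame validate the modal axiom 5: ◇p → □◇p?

Yes

By correspondence theory, 5 is valid on a frame iff R is Euclidean.
Euclidean: yes — any two successors of a common world are R-related.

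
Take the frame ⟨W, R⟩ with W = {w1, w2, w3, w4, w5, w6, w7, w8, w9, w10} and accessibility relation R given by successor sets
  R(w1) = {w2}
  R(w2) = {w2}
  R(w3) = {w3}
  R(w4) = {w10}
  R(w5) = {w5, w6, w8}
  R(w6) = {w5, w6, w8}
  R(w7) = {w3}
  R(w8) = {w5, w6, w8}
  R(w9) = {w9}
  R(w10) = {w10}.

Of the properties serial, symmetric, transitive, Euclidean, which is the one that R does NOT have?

Serial: yes — every world has a successor (e.g. w1 R w2).
Symmetric: no — w1 R w2 but not w2 R w1.
Transitive: yes — every two-step R-path is closed by a direct edge.
Euclidean: yes — any two successors of a common world are R-related.
Only symmetric fails.

symmetric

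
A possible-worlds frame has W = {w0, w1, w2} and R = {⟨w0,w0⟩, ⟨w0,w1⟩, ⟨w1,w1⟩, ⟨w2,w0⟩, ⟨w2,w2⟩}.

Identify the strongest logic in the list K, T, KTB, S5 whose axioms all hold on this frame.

T

Reflexive (axiom T): yes — every world is R-related to itself.
Symmetric (axiom B): no — w0 R w1 but not w1 R w0.
Euclidean (axiom 5): no — w0 R w1 and w0 R w0, but not w1 R w0.
So F validates K, T; KTB would additionally require R to be symmetric. The strongest is T.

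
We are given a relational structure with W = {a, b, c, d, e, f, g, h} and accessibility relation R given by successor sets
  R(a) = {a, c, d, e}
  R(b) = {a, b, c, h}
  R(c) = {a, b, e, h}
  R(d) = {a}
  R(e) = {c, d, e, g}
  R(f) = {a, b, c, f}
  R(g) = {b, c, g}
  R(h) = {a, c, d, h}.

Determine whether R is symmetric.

No

Symmetric: no — a R e but not e R a.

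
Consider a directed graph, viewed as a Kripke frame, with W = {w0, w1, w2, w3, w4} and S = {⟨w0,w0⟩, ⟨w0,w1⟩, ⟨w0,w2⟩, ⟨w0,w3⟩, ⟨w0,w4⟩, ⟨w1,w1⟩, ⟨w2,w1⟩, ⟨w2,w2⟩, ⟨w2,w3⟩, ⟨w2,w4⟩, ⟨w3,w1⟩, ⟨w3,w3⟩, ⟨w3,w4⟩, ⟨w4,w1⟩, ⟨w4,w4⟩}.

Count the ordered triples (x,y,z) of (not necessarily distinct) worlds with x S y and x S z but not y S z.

20

Enumerating: (w0,w1,w0), (w0,w1,w2), (w0,w1,w3), (w0,w1,w4), (w0,w2,w0), (w0,w3,w0), (w0,w3,w2), (w0,w4,w0), (w0,w4,w2), (w0,w4,w3), (w2,w1,w2), (w2,w1,w3), … and 8 more.
Total: 20.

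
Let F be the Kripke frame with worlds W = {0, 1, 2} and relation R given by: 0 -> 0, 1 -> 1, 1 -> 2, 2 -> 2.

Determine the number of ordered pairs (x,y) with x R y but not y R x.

1

Enumerating: (1,2).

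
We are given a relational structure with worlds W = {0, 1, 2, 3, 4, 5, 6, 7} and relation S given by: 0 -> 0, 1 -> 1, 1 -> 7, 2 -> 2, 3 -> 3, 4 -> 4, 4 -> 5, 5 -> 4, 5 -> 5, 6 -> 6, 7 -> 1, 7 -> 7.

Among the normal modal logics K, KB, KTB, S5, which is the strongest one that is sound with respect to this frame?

S5

Symmetric (axiom B): yes — every pair in S has its reverse in S.
Reflexive (axiom T): yes — every world is S-related to itself.
Euclidean (axiom 5): yes — any two successors of a common world are S-related.
So F validates K, KB, KTB, S5. The strongest is S5.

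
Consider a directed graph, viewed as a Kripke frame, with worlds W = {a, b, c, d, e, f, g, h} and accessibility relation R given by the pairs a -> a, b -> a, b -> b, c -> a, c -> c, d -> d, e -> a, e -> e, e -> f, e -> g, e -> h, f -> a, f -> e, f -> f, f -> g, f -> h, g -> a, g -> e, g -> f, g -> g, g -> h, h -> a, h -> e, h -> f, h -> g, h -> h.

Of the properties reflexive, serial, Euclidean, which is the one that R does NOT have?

Euclidean

Reflexive: yes — every world is R-related to itself.
Serial: yes — every world has a successor (e.g. a R a).
Euclidean: no — e R a and e R f, but not a R f.
Only Euclidean fails.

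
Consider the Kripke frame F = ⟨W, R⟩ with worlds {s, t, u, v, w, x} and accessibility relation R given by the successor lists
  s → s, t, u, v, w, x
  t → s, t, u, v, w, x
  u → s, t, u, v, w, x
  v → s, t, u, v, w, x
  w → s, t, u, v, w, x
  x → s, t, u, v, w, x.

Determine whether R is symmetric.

Symmetric: yes — every pair in R has its reverse in R.

Yes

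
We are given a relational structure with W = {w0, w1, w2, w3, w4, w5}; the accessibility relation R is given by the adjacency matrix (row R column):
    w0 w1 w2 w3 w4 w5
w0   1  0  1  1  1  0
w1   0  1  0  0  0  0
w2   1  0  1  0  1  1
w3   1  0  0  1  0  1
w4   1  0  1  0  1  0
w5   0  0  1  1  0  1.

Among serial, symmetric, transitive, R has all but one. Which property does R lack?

transitive

Serial: yes — every world has a successor (e.g. w0 R w0).
Symmetric: yes — every pair in R has its reverse in R.
Transitive: no — w0 R w2 and w2 R w5, but not w0 R w5.
Only transitive fails.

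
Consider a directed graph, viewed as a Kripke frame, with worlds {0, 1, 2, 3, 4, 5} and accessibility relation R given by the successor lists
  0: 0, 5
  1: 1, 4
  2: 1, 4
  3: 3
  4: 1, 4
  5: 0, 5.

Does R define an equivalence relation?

Reflexive: no — 2 is not related to itself.
Symmetric: no — 2 R 1 but not 1 R 2.
Transitive: yes — every two-step R-path is closed by a direct edge.
So R is not an equivalence relation.

No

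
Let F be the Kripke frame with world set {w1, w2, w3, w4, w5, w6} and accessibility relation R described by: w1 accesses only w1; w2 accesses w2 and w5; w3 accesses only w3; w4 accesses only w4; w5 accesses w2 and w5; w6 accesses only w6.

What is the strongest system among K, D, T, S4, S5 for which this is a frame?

Serial (axiom D): yes — every world has a successor (e.g. w1 R w1).
Reflexive (axiom T): yes — every world is R-related to itself.
Transitive (axiom 4): yes — every two-step R-path is closed by a direct edge.
Euclidean (axiom 5): yes — any two successors of a common world are R-related.
So F validates K, D, T, S4, S5. The strongest is S5.

S5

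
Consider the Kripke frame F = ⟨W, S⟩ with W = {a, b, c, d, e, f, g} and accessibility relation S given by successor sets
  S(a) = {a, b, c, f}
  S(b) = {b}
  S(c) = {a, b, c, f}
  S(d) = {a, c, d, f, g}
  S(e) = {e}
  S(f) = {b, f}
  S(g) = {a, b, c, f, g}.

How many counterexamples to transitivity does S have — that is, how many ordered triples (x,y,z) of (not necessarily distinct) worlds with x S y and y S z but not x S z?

4

Enumerating: (d,a,b), (d,c,b), (d,f,b), (d,g,b).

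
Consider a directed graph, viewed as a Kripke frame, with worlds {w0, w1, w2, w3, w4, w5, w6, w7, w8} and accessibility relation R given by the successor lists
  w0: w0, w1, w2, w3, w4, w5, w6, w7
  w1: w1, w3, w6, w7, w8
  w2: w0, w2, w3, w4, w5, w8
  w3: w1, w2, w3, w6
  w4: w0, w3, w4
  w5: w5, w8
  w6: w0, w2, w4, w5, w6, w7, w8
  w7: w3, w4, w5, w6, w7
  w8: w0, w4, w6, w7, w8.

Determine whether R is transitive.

Transitive: no — w0 R w1 and w1 R w8, but not w0 R w8.

No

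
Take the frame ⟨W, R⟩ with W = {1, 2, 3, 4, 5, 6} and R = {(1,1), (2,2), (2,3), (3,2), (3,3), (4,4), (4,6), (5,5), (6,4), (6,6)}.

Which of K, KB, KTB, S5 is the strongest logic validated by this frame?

Symmetric (axiom B): yes — every pair in R has its reverse in R.
Reflexive (axiom T): yes — every world is R-related to itself.
Euclidean (axiom 5): yes — any two successors of a common world are R-related.
So F validates K, KB, KTB, S5. The strongest is S5.

S5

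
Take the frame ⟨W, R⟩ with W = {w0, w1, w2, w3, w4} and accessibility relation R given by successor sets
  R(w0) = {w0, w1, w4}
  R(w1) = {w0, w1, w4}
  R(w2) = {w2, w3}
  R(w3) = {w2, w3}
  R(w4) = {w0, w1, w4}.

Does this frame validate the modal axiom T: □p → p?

By correspondence theory, T is valid on a frame iff R is reflexive.
Reflexive: yes — every world is R-related to itself.

Yes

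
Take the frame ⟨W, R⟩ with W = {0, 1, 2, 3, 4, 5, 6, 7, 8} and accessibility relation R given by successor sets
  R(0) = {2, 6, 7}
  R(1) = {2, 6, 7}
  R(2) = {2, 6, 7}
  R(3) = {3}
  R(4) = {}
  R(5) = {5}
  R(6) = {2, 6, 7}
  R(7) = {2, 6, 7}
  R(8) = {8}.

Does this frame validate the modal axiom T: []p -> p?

By correspondence theory, T is valid on a frame iff R is reflexive.
Reflexive: no — 0 is not related to itself.

No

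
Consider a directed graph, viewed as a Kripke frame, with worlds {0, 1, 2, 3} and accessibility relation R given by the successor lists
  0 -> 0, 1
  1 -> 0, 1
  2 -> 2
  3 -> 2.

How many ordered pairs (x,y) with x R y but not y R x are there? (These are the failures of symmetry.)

Enumerating: (3,2).

1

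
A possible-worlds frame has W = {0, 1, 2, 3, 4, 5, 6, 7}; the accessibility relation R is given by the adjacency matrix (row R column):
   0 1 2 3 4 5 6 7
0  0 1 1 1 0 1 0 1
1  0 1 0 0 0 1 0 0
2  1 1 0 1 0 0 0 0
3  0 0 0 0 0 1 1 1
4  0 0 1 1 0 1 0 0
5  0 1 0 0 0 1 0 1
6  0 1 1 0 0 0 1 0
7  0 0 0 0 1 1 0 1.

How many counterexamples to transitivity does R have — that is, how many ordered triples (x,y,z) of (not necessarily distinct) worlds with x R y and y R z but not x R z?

28

Enumerating: (0,2,0), (0,3,6), (0,7,4), (1,5,7), (2,0,2), (2,0,5), (2,0,7), (2,1,5), (2,3,5), (2,3,6), (2,3,7), (3,5,1), … and 16 more.
Total: 28.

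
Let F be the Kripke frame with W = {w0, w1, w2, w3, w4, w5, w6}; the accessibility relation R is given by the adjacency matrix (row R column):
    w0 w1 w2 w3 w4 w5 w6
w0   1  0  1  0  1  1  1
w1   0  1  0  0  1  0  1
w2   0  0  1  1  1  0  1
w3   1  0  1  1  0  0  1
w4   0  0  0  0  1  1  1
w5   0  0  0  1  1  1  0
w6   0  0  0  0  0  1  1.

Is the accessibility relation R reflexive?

Yes

Reflexive: yes — every world is R-related to itself.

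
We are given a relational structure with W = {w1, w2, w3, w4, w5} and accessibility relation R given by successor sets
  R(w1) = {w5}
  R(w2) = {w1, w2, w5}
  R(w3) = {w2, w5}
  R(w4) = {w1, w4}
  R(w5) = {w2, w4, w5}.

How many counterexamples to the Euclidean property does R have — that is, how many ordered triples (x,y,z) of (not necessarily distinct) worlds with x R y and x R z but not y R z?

Enumerating: (w2,w1,w1), (w2,w1,w2), (w2,w5,w1), (w4,w1,w1), (w4,w1,w4), (w5,w2,w4), (w5,w4,w2), (w5,w4,w5).

8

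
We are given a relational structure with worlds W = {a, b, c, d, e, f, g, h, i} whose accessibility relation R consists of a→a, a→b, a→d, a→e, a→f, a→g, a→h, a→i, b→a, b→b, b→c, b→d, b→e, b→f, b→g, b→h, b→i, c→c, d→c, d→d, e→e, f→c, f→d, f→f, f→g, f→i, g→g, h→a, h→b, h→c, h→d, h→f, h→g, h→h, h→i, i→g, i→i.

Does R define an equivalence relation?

Reflexive: yes — every world is R-related to itself.
Symmetric: no — a R d but not d R a.
Transitive: no — a R b and b R c, but not a R c.
So R is not an equivalence relation.

No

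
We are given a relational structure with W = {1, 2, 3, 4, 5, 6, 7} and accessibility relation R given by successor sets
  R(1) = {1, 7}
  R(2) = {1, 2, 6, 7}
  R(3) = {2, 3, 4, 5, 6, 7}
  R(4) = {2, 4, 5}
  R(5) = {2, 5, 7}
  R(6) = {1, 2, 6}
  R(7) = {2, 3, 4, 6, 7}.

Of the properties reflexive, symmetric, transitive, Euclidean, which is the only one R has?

reflexive

Reflexive: yes — every world is R-related to itself.
Symmetric: no — 1 R 7 but not 7 R 1.
Transitive: no — 1 R 7 and 7 R 2, but not 1 R 2.
Euclidean: no — 2 R 1 and 2 R 6, but not 1 R 6.
Only reflexive holds.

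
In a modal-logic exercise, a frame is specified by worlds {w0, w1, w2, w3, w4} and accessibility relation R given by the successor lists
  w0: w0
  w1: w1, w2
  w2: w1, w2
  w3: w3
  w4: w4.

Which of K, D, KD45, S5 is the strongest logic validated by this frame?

Serial (axiom D): yes — every world has a successor (e.g. w0 R w0).
Euclidean (axiom 5): yes — any two successors of a common world are R-related.
Transitive (axiom 4): yes — every two-step R-path is closed by a direct edge.
Reflexive (axiom T): yes — every world is R-related to itself.
So F validates K, D, KD45, S5. The strongest is S5.

S5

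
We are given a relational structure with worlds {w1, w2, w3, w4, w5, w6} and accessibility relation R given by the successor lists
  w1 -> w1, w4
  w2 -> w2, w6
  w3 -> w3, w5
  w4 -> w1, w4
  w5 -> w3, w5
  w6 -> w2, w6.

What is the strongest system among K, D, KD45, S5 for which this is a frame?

S5

Serial (axiom D): yes — every world has a successor (e.g. w1 R w1).
Euclidean (axiom 5): yes — any two successors of a common world are R-related.
Transitive (axiom 4): yes — every two-step R-path is closed by a direct edge.
Reflexive (axiom T): yes — every world is R-related to itself.
So F validates K, D, KD45, S5. The strongest is S5.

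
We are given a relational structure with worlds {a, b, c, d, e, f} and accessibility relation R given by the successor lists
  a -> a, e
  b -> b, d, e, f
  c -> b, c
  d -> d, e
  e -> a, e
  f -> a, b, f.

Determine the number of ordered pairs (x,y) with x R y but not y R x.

5

Enumerating: (b,d), (b,e), (c,b), (d,e), (f,a).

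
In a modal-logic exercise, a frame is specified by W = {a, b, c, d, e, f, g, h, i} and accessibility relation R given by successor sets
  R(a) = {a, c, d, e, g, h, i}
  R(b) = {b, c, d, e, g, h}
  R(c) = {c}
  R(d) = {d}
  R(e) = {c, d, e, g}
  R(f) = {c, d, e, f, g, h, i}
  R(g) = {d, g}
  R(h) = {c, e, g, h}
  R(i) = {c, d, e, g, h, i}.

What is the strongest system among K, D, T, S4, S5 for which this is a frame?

Serial (axiom D): yes — every world has a successor (e.g. a R a).
Reflexive (axiom T): yes — every world is R-related to itself.
Transitive (axiom 4): no — h R e and e R d, but not h R d.
Euclidean (axiom 5): no — a R c and a R d, but not c R d.
So F validates K, D, T; S4 would additionally require R to be transitive. The strongest is T.

T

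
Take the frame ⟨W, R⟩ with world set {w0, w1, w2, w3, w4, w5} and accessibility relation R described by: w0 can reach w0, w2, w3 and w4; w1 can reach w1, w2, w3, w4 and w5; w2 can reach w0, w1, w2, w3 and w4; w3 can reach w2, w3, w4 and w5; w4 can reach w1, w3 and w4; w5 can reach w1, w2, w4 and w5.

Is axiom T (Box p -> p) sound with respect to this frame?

By correspondence theory, T is valid on a frame iff R is reflexive.
Reflexive: yes — every world is R-related to itself.

Yes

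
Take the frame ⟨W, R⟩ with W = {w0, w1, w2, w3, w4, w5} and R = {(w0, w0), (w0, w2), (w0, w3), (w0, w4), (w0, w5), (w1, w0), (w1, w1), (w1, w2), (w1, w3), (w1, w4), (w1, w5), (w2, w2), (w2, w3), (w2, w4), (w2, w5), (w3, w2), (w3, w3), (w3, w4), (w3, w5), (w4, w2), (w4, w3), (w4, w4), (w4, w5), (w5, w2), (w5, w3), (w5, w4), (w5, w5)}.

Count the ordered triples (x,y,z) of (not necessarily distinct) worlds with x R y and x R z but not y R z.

Enumerating: (w0,w2,w0), (w0,w3,w0), (w0,w4,w0), (w0,w5,w0), (w1,w0,w1), (w1,w2,w0), (w1,w2,w1), (w1,w3,w0), (w1,w3,w1), (w1,w4,w0), (w1,w4,w1), (w1,w5,w0), (w1,w5,w1).

13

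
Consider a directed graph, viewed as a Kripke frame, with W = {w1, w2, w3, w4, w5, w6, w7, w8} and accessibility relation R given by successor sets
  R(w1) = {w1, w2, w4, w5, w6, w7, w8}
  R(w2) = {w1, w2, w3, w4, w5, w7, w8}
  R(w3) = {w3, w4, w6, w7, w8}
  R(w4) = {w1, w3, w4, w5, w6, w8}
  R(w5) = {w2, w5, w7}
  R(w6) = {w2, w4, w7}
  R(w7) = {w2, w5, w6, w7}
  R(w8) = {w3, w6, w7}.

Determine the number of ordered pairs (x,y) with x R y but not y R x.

14

Enumerating: (w1,w5), (w1,w6), (w1,w7), (w1,w8), (w2,w3), (w2,w4), (w2,w8), (w3,w6), (w3,w7), (w4,w5), (w4,w8), (w6,w2), (w8,w6), (w8,w7).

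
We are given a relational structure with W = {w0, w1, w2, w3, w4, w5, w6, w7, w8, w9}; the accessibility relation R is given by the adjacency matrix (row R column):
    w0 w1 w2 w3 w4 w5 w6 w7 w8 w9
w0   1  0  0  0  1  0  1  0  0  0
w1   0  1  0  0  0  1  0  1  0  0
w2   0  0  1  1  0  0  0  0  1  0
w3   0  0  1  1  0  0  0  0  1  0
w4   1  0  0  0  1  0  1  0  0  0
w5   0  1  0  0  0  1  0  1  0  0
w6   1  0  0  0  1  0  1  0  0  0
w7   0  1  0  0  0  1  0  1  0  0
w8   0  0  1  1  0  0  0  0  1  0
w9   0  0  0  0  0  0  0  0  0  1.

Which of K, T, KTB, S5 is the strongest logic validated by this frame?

S5

Reflexive (axiom T): yes — every world is R-related to itself.
Symmetric (axiom B): yes — every pair in R has its reverse in R.
Euclidean (axiom 5): yes — any two successors of a common world are R-related.
So F validates K, T, KTB, S5. The strongest is S5.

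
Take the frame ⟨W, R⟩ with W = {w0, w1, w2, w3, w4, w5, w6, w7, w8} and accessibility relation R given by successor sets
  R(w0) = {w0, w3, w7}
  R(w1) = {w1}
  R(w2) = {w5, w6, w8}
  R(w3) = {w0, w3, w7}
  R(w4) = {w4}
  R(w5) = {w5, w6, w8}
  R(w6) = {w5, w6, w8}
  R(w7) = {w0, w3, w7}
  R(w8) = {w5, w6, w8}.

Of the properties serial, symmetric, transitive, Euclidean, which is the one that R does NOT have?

Serial: yes — every world has a successor (e.g. w0 R w0).
Symmetric: no — w2 R w5 but not w5 R w2.
Transitive: yes — every two-step R-path is closed by a direct edge.
Euclidean: yes — any two successors of a common world are R-related.
Only symmetric fails.

symmetric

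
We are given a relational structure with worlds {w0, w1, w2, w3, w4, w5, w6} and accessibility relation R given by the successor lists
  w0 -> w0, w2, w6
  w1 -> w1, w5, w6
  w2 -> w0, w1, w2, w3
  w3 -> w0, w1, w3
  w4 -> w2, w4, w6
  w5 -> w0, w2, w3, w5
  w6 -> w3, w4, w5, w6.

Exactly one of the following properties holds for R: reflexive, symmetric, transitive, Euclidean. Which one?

reflexive

Reflexive: yes — every world is R-related to itself.
Symmetric: no — w0 R w6 but not w6 R w0.
Transitive: no — w0 R w2 and w2 R w1, but not w0 R w1.
Euclidean: no — w0 R w2 and w0 R w6, but not w2 R w6.
Only reflexive holds.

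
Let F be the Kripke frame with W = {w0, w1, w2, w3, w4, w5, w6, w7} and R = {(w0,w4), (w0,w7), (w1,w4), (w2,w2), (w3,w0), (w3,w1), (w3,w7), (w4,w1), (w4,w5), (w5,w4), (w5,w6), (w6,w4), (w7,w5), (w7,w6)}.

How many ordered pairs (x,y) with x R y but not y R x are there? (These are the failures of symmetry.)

9

Enumerating: (w0,w4), (w0,w7), (w3,w0), (w3,w1), (w3,w7), (w5,w6), (w6,w4), (w7,w5), (w7,w6).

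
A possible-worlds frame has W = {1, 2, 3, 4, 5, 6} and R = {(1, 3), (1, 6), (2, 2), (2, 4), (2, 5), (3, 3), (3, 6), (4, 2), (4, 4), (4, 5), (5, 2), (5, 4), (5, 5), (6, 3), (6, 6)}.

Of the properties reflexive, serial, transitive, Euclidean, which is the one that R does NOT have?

Reflexive: no — 1 is not related to itself.
Serial: yes — every world has a successor (e.g. 1 R 3).
Transitive: yes — every two-step R-path is closed by a direct edge.
Euclidean: yes — any two successors of a common world are R-related.
Only reflexive fails.

reflexive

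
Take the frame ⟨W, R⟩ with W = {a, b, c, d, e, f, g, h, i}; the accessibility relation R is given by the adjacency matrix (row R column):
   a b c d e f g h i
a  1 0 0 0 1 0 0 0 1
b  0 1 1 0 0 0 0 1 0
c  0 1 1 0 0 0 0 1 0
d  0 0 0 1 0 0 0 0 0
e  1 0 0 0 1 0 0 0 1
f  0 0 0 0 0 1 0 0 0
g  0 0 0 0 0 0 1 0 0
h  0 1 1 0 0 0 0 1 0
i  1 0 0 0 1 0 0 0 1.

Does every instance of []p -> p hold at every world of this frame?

Yes

By correspondence theory, T is valid on a frame iff R is reflexive.
Reflexive: yes — every world is R-related to itself.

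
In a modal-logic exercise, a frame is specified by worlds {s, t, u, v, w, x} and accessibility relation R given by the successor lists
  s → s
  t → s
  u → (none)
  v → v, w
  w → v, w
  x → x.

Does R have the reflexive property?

Reflexive: no — t is not related to itself.

No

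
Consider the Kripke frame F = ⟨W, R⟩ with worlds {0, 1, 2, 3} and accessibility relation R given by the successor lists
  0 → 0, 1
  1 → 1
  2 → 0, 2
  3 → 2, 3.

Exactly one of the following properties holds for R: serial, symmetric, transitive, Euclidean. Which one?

serial

Serial: yes — every world has a successor (e.g. 0 R 0).
Symmetric: no — 0 R 1 but not 1 R 0.
Transitive: no — 2 R 0 and 0 R 1, but not 2 R 1.
Euclidean: no — 0 R 1 and 0 R 0, but not 1 R 0.
Only serial holds.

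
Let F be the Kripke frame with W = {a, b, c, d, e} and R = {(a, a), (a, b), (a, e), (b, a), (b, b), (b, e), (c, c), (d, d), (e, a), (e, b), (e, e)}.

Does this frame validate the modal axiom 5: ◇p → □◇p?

Yes

The schema 5 characterises exactly the Euclidean frames.
Euclidean: yes — any two successors of a common world are R-related.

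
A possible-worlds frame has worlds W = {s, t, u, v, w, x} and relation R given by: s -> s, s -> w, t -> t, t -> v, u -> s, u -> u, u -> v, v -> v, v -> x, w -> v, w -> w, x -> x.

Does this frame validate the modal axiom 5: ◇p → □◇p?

Axiom 5 corresponds to the accessibility relation being Euclidean.
Euclidean: no — u R s and u R v, but not s R v.

No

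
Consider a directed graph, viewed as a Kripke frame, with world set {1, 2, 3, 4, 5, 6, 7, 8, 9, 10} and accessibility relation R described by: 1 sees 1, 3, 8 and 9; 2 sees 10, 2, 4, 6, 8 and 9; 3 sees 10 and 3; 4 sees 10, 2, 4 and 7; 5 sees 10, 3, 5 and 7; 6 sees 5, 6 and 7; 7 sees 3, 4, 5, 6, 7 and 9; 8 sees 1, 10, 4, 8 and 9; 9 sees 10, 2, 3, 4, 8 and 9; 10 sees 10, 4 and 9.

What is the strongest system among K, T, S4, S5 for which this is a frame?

Reflexive (axiom T): yes — every world is R-related to itself.
Transitive (axiom 4): no — 1 R 3 and 3 R 10, but not 1 R 10.
Euclidean (axiom 5): no — 1 R 3 and 1 R 8, but not 3 R 8.
So F validates K, T; S4 would additionally require R to be transitive. The strongest is T.

T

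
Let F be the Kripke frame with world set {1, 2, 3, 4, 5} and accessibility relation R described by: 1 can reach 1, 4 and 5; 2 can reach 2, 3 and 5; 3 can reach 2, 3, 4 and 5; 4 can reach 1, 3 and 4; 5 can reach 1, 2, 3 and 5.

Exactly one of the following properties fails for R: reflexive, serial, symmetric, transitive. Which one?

transitive

Reflexive: yes — every world is R-related to itself.
Serial: yes — every world has a successor (e.g. 1 R 1).
Symmetric: yes — every pair in R has its reverse in R.
Transitive: no — 1 R 4 and 4 R 3, but not 1 R 3.
Only transitive fails.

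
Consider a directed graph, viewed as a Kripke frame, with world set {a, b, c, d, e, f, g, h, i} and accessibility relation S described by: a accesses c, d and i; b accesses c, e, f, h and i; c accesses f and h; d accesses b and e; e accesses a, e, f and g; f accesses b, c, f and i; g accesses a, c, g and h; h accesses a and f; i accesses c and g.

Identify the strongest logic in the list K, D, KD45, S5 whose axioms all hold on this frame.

D

Serial (axiom D): yes — every world has a successor (e.g. a S c).
Euclidean (axiom 5): no — a S c and a S d, but not c S d.
Transitive (axiom 4): no — a S c and c S f, but not a S f.
Reflexive (axiom T): no — a is not related to itself.
So F validates K, D; KD45 would additionally require S to be Euclidean and transitive. The strongest is D.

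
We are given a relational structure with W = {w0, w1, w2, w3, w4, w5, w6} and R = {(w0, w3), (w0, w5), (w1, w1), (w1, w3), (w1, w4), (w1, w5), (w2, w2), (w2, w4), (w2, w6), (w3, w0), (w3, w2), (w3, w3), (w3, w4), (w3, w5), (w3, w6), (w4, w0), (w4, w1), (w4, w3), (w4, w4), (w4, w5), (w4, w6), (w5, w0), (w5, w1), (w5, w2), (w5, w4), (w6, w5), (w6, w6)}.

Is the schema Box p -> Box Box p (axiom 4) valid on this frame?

The schema 4 characterises exactly the transitive frames.
Transitive: no — w0 R w3 and w3 R w2, but not w0 R w2.

No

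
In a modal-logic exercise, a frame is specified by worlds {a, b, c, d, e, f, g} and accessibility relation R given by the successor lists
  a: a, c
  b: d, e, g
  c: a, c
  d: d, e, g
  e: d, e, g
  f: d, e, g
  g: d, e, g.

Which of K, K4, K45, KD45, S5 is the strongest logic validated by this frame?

KD45

Transitive (axiom 4): yes — every two-step R-path is closed by a direct edge.
Euclidean (axiom 5): yes — any two successors of a common world are R-related.
Serial (axiom D): yes — every world has a successor (e.g. a R a).
Reflexive (axiom T): no — b is not related to itself.
So F validates K, K4, K45, KD45; S5 would additionally require R to be reflexive. The strongest is KD45.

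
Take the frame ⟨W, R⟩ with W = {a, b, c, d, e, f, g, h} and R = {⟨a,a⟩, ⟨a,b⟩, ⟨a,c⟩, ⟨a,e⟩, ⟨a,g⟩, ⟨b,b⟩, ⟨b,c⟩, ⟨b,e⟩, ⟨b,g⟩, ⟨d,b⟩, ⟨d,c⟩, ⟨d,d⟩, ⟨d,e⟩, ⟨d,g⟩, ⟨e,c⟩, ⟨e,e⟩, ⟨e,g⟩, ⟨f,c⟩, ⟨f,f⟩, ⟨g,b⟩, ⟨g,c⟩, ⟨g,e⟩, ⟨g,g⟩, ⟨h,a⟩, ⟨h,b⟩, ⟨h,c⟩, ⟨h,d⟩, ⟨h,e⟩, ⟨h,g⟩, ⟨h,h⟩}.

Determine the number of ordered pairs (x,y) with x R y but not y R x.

Enumerating: (a,b), (a,c), (a,e), (a,g), (b,c), (b,e), (d,b), (d,c), (d,e), (d,g), (e,c), (f,c), … and 7 more.
Total: 19.

19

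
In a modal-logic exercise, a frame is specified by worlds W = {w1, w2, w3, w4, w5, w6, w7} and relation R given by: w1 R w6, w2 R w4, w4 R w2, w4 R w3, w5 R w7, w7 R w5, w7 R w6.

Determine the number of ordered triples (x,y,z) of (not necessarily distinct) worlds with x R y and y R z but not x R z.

6

Enumerating: (w2,w4,w2), (w2,w4,w3), (w4,w2,w4), (w5,w7,w5), (w5,w7,w6), (w7,w5,w7).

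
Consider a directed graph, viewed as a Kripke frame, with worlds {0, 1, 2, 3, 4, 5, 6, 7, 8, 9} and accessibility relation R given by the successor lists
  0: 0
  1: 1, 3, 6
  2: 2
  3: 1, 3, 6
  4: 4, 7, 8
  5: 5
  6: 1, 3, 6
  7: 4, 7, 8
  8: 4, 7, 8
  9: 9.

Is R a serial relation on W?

Serial: yes — every world has a successor (e.g. 0 R 0).

Yes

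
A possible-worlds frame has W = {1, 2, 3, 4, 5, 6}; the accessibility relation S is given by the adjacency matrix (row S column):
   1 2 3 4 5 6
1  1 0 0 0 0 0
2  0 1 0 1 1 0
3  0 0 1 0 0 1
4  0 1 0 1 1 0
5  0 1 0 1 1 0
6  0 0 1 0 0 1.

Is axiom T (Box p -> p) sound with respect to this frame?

Yes

Axiom T corresponds to the accessibility relation being reflexive.
Reflexive: yes — every world is S-related to itself.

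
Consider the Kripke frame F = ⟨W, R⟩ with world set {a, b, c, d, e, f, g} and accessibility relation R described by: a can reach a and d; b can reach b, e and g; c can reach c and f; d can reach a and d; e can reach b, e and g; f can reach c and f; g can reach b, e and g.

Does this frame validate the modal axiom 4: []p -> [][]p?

The schema 4 characterises exactly the transitive frames.
Transitive: yes — every two-step R-path is closed by a direct edge.

Yes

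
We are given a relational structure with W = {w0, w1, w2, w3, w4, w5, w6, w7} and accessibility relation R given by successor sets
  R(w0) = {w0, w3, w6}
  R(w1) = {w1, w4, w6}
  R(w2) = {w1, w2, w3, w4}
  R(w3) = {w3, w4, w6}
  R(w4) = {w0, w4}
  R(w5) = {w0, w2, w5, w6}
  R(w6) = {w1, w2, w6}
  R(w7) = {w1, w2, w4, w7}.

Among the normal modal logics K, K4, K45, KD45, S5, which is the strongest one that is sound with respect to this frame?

K

Transitive (axiom 4): no — w0 R w3 and w3 R w4, but not w0 R w4.
Euclidean (axiom 5): no — w0 R w6 and w0 R w3, but not w6 R w3.
Serial (axiom D): yes — every world has a successor (e.g. w0 R w0).
Reflexive (axiom T): yes — every world is R-related to itself.
So F validates K; K4 would additionally require R to be transitive. The strongest is K.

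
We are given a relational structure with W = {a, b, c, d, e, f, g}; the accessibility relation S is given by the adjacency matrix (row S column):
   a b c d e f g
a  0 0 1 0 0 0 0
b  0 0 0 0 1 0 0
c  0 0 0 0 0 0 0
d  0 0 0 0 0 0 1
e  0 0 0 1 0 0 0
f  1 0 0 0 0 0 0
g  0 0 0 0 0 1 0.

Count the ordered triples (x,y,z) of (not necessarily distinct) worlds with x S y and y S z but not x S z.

5

Enumerating: (b,e,d), (d,g,f), (e,d,g), (f,a,c), (g,f,a).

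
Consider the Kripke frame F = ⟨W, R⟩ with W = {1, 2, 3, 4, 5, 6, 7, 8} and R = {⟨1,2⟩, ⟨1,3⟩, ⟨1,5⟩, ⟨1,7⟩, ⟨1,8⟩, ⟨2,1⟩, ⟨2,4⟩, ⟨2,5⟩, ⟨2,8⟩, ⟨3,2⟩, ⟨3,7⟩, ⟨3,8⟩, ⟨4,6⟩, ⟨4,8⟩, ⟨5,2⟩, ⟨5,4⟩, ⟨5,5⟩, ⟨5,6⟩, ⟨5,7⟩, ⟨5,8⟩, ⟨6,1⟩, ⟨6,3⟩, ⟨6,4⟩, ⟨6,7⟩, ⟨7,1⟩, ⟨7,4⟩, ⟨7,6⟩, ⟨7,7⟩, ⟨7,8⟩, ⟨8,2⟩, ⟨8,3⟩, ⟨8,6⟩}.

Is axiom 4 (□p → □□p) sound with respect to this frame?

The schema 4 characterises exactly the transitive frames.
Transitive: no — 1 R 2 and 2 R 4, but not 1 R 4.

No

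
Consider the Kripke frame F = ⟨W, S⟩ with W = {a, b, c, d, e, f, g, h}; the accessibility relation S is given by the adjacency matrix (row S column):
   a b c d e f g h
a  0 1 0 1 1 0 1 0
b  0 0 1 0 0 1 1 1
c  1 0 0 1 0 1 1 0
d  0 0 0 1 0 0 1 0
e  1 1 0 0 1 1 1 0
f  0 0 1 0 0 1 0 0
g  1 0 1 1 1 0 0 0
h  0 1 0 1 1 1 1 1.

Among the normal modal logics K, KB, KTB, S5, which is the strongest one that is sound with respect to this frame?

Symmetric (axiom B): no — a S b but not b S a.
Reflexive (axiom T): no — a is not related to itself.
Euclidean (axiom 5): no — a S b and a S d, but not b S d.
So F validates K; KB would additionally require S to be symmetric. The strongest is K.

K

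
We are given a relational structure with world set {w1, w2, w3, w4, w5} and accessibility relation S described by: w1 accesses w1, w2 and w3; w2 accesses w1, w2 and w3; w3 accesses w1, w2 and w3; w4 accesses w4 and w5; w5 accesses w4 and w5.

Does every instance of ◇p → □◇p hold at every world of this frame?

Yes

The schema 5 characterises exactly the Euclidean frames.
Euclidean: yes — any two successors of a common world are S-related.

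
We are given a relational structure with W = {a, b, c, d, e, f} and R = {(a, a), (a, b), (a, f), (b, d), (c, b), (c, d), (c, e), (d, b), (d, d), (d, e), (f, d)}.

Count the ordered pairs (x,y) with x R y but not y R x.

Enumerating: (a,b), (a,f), (c,b), (c,d), (c,e), (d,e), (f,d).

7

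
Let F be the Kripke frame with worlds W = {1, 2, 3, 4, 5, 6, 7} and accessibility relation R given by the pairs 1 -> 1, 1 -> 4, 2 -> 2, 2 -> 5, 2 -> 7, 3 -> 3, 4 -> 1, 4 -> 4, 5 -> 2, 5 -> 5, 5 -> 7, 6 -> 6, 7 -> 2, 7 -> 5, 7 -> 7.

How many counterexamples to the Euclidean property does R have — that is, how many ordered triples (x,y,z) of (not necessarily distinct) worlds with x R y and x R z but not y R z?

R is Euclidean; there are no such tuples.

0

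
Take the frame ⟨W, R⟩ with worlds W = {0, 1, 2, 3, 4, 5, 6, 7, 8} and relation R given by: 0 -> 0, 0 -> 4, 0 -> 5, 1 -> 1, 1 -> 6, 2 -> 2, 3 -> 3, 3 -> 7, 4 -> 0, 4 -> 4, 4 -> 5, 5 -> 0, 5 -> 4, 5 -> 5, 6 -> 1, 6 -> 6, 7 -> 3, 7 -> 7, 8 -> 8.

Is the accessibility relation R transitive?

Yes

Transitive: yes — every two-step R-path is closed by a direct edge.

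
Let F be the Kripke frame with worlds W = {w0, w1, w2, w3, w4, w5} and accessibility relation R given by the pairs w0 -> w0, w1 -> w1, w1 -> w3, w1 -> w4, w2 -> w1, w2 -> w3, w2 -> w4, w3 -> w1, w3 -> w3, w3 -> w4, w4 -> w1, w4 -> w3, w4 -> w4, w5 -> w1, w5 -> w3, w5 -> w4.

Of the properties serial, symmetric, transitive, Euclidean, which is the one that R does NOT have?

Serial: yes — every world has a successor (e.g. w0 R w0).
Symmetric: no — w2 R w1 but not w1 R w2.
Transitive: yes — every two-step R-path is closed by a direct edge.
Euclidean: yes — any two successors of a common world are R-related.
Only symmetric fails.

symmetric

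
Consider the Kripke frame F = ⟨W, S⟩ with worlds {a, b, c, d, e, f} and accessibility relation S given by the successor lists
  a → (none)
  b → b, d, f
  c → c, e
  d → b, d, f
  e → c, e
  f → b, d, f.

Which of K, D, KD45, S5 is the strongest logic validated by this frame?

K

Serial (axiom D): no — a has no S-successor.
Euclidean (axiom 5): yes — any two successors of a common world are S-related.
Transitive (axiom 4): yes — every two-step S-path is closed by a direct edge.
Reflexive (axiom T): no — a is not related to itself.
So F validates K; D would additionally require S to be serial. The strongest is K.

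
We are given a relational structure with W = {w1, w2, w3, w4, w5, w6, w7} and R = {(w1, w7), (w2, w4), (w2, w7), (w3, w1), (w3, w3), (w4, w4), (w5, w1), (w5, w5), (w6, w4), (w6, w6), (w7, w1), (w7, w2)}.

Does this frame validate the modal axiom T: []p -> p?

By correspondence theory, T is valid on a frame iff R is reflexive.
Reflexive: no — w1 is not related to itself.

No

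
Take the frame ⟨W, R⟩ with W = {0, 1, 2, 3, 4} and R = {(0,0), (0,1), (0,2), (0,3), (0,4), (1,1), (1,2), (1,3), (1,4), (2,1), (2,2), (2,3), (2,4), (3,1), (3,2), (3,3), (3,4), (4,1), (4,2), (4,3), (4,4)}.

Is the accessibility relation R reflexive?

Yes

Reflexive: yes — every world is R-related to itself.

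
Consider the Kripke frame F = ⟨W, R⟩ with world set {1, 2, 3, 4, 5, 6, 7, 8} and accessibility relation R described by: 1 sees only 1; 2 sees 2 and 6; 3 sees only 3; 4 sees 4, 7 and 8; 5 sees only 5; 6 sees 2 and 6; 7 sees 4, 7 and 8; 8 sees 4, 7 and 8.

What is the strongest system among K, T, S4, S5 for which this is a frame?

Reflexive (axiom T): yes — every world is R-related to itself.
Transitive (axiom 4): yes — every two-step R-path is closed by a direct edge.
Euclidean (axiom 5): yes — any two successors of a common world are R-related.
So F validates K, T, S4, S5. The strongest is S5.

S5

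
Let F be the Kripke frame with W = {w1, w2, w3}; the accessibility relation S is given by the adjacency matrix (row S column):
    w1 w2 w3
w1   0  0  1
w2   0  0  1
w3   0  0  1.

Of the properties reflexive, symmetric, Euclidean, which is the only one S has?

Reflexive: no — w1 is not related to itself.
Symmetric: no — w1 S w3 but not w3 S w1.
Euclidean: yes — any two successors of a common world are S-related.
Only Euclidean holds.

Euclidean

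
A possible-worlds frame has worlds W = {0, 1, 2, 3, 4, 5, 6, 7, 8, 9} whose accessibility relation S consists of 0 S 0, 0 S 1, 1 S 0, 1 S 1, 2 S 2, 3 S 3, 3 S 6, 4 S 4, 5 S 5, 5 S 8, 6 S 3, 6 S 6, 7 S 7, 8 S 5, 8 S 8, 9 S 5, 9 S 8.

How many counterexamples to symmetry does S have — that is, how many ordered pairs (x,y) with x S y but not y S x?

2

Enumerating: (9,5), (9,8).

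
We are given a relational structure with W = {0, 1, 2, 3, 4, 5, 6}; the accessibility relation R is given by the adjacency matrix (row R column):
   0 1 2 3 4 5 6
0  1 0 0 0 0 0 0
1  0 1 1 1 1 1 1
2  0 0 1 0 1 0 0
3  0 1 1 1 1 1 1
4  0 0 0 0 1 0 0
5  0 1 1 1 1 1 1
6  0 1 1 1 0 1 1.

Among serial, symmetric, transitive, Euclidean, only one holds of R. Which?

serial

Serial: yes — every world has a successor (e.g. 0 R 0).
Symmetric: no — 1 R 2 but not 2 R 1.
Transitive: no — 6 R 1 and 1 R 4, but not 6 R 4.
Euclidean: no — 1 R 2 and 1 R 3, but not 2 R 3.
Only serial holds.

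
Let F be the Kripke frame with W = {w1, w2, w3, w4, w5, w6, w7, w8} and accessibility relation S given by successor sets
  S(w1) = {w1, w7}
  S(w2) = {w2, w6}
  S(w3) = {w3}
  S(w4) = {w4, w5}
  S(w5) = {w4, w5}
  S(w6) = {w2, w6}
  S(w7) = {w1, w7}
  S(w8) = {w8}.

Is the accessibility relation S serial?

Yes

Serial: yes — every world has a successor (e.g. w1 S w1).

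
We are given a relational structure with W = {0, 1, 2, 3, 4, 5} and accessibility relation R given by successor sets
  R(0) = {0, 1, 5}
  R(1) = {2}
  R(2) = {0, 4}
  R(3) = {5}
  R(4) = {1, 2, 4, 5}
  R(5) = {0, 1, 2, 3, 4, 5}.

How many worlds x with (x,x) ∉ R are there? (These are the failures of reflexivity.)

Enumerating: 1, 2, 3.

3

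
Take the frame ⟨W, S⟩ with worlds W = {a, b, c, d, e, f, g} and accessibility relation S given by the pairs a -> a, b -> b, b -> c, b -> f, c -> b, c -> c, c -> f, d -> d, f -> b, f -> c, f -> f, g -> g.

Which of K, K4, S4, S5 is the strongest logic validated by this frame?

Transitive (axiom 4): yes — every two-step S-path is closed by a direct edge.
Reflexive (axiom T): no — e is not related to itself.
Euclidean (axiom 5): yes — any two successors of a common world are S-related.
So F validates K, K4; S4 would additionally require S to be reflexive. The strongest is K4.

K4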